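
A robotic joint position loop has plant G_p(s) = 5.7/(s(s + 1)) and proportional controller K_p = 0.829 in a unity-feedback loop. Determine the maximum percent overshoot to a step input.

The closed-loop denominator s² + 1s + 4.725 gives ω_n = √4.725 = 2.174 and ζ = 1/(2ω_n) = 0.23.
%OS = 100·exp(−πζ/√(1−ζ²)) = 100·exp(−π·0.23/√0.9471) = 47.6%.

47.6%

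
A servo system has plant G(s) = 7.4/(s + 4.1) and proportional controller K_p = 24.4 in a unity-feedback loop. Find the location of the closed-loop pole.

Closed-loop transfer function: T(s) = K_p·G(s)/(1 + K_p·G(s)) = 180.6/(s + 4.1 + 180.6) = 180.6/(s + 184.7).
The closed-loop pole is at s = −184.7.

s = -184.7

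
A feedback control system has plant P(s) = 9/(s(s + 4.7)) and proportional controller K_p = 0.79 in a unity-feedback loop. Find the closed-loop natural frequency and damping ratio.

ω_n = 2.67 rad/s, ζ = 0.881

The closed-loop denominator is s(s+4.7) + 0.79·9 = s² + 4.7s + 7.11.
Matching s² + 2ζω_n s + ω_n²: ω_n = √7.11 = 2.666 rad/s and 2ζω_n = 4.7, so ζ = 4.7/(2·2.666) = 0.881.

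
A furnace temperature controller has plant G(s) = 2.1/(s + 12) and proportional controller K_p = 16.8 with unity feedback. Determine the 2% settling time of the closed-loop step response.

Closed-loop transfer function: T(s) = K_p·G(s)/(1 + K_p·G(s)) = 35.28/(s + 12 + 35.28) = 35.28/(s + 47.28).
Time constant τ = 1/47.28 = 0.02115 s, so the 2% settling time is about 4τ = 0.0846 s.

T_s ≈ 0.0846 s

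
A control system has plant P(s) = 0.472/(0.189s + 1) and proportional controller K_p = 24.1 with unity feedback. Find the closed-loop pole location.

s = -65.48

Closed loop: T(s) = K_p·P/(1+K_p·P) = 11.38/(0.189s + 1 + 11.38), with pole at s = −(1 + 11.38)/0.189 = −65.48.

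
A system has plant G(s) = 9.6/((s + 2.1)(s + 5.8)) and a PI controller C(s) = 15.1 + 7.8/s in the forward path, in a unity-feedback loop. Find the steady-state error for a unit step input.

0

The open loop C(s)G(s) has a pole at the origin (type 1), so the static position error constant is infinite and e_ss = 1/(1+∞) = 0.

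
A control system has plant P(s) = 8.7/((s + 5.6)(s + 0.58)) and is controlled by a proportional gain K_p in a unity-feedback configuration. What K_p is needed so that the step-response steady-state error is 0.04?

K_p = 8.96

Steady-state error for a unit step on this type-0 loop is 1/(1 + K_p·P(0)).
P(0) = 2.679. Require 1/(1 + K_p·2.679) = 0.04, so 1 + 2.679·K_p = 25.
K_p = (25 − 1)/2.679 = 8.96.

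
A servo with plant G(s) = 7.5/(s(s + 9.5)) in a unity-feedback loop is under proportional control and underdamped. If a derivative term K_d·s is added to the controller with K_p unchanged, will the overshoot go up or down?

decrease

The derivative term adds K·K_d to the s-coefficient of the characteristic equation, raising 2ζω_n while ω_n is unchanged; ζ increases, so overshoot decreases.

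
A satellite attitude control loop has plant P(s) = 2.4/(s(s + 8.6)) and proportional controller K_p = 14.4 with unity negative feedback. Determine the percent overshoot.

From 1 + K_pP(s) = 0: s² + 8.6s + 34.56 = 0 ⇒ ω_n = 5.879, ζ = 0.7314.
%OS = 100·exp(−πζ/√(1−ζ²)) = 100·exp(−π·0.7314/√0.465) = 3.44%.

3.44%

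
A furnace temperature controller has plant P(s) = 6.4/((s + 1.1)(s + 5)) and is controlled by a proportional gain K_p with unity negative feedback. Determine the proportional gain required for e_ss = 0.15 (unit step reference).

K_p = 4.87

Steady-state error for a unit step on this type-0 loop is 1/(1 + K_p·P(0)).
P(0) = 1.164. Require 1/(1 + K_p·1.164) = 0.15, so 1 + 1.164·K_p = 6.667.
K_p = (6.667 − 1)/1.164 = 4.87.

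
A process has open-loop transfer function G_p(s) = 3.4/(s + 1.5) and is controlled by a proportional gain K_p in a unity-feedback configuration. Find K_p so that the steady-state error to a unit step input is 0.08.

The loop is type 0, so e_ss(step) = 1/(1 + K_pos) with K_pos = K_p·G_p(0).
G_p(0) = 2.267. Require 1/(1 + K_p·2.267) = 0.08, so 1 + 2.267·K_p = 12.5.
K_p = (12.5 − 1)/2.267 = 5.07.

K_p = 5.07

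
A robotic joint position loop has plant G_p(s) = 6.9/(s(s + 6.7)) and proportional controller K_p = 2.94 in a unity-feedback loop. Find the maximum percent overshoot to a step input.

3.03%

The closed-loop denominator s² + 6.7s + 20.29 gives ω_n = √20.29 = 4.504 and ζ = 6.7/(2ω_n) = 0.7438.
%OS = 100·exp(−πζ/√(1−ζ²)) = 100·exp(−π·0.7438/√0.4468) = 3.03%.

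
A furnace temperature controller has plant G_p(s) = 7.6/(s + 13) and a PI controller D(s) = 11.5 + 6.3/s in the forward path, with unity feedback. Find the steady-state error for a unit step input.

0

The open loop D(s)G_p(s) has a pole at the origin (type 1), so the static position error constant is infinite and e_ss = 1/(1+∞) = 0.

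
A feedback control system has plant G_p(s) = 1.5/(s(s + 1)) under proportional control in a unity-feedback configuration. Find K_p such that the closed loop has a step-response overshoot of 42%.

From %OS = 100·exp(−πζ/√(1−ζ²)) = 42%, ζ = −ln(0.42)/√(π²+ln²(0.42)) = 0.2662.
Characteristic equation s² + 1s + 1.5K_p = 0 gives ζ = 1/(2√(1.5K_p)).
Setting ζ = 0.2662: √(1.5K_p) = 1/(2·0.2662) = 1.878, so K_p = 3.529/1.5 = 2.35.

K_p = 2.35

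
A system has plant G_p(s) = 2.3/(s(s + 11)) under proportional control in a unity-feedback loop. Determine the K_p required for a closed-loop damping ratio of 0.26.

Closed-loop characteristic equation: s² + 11s + K_p·2.3 = 0.
So ω_n = √(2.3K_p) and 2ζω_n = 11, giving ζ = 11/(2√(2.3K_p)).
Setting ζ = 0.26: √(2.3K_p) = 11/(2·0.26) = 21.15, so K_p = 447.5/2.3 = 195.

K_p = 195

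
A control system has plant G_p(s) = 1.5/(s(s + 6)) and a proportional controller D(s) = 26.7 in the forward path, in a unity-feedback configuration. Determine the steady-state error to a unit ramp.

The loop has one pole at the origin (type 1). Velocity error constant K_v = lim_{s→0} s·D(s)G_p(s) = 26.7·1.5/6 = 6.675.
Steady-state error to a unit ramp: e_ss = 1/K_v = 0.15.

0.15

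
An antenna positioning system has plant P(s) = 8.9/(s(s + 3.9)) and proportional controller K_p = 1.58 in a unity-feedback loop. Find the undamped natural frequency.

ω_n = 3.75 rad/s

1 + K_p·P(s) = 0 gives s² + 3.9s + 14.06 = 0.
Matching s² + 2ζω_n s + ω_n²: ω_n = √14.06 = 3.75 rad/s and 2ζω_n = 3.9, so ζ = 3.9/(2·3.75) = 0.52.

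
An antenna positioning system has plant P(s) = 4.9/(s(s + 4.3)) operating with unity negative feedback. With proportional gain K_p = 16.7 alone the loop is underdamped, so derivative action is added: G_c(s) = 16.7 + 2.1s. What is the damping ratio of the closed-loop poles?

ζ = 0.806

Forward path: (16.7 + 2.1s)·4.9/(s(s+4.3)). The closed-loop characteristic equation is s² + (4.3 + 4.9·2.1)s + 4.9·16.7 = 0.
That is s² + 14.59s + 81.83 = 0, so ω_n = 9.046 rad/s and ζ = 14.59/(2·9.046) = 0.8064.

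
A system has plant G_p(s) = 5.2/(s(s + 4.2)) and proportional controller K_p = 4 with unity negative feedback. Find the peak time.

T_p = 0.776 s

Closed-loop characteristic equation: s² + 4.2s + 20.8 = 0, so ω_n = 4.561 rad/s and ζ = 4.2/(2·4.561) = 0.4605.
Damped frequency ω_d = ω_n√(1−ζ²) = 4.048 rad/s, so peak time T_p = π/ω_d = 0.776 s.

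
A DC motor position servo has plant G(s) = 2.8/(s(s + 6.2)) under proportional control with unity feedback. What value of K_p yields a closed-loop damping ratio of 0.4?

Closed-loop characteristic equation: s² + 6.2s + K_p·2.8 = 0.
So ω_n = √(2.8K_p) and 2ζω_n = 6.2, giving ζ = 6.2/(2√(2.8K_p)).
Setting ζ = 0.4: √(2.8K_p) = 6.2/(2·0.4) = 7.75, so K_p = 60.06/2.8 = 21.5.

K_p = 21.5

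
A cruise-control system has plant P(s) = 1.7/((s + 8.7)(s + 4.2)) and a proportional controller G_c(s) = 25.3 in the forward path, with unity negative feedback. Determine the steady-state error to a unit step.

The loop is type 0. Static position error constant K_pos = G_c(0)·P(0) = 25.3·0.04652 = 1.177.
Steady-state error to a unit step: e_ss = 1/(1+K_pos) = 1/2.177 = 0.459.

0.459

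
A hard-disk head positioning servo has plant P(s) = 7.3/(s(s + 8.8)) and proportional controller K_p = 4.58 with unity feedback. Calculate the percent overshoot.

Closed-loop characteristic equation: s² + 8.8s + 33.43 = 0, so ω_n = 5.782 rad/s and ζ = 8.8/(2·5.782) = 0.761.
%OS = 100·exp(−πζ/√(1−ζ²)) = 100·exp(−π·0.761/√0.4209) = 2.51%.

2.51%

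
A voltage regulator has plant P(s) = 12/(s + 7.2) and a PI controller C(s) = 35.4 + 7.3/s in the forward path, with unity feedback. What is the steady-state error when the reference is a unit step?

The open loop C(s)P(s) has a pole at the origin (type 1), so the static position error constant is infinite and e_ss = 1/(1+∞) = 0.

0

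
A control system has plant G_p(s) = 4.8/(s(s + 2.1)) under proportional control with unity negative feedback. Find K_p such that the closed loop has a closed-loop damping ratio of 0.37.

K_p = 1.68

Closed-loop characteristic equation: s² + 2.1s + K_p·4.8 = 0.
So ω_n = √(4.8K_p) and 2ζω_n = 2.1, giving ζ = 2.1/(2√(4.8K_p)).
Setting ζ = 0.37: √(4.8K_p) = 2.1/(2·0.37) = 2.838, so K_p = 8.053/4.8 = 1.68.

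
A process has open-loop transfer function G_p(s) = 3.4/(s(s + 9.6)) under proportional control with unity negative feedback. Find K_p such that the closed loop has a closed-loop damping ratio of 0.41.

Closed-loop characteristic equation: s² + 9.6s + K_p·3.4 = 0.
So ω_n = √(3.4K_p) and 2ζω_n = 9.6, giving ζ = 9.6/(2√(3.4K_p)).
Setting ζ = 0.41: √(3.4K_p) = 9.6/(2·0.41) = 11.71, so K_p = 137.1/3.4 = 40.3.

K_p = 40.3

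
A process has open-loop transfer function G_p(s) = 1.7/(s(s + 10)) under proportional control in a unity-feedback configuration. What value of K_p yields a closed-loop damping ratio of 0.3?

K_p = 163

Closed-loop characteristic equation: s² + 10s + K_p·1.7 = 0.
So ω_n = √(1.7K_p) and 2ζω_n = 10, giving ζ = 10/(2√(1.7K_p)).
Setting ζ = 0.3: √(1.7K_p) = 10/(2·0.3) = 16.67, so K_p = 277.8/1.7 = 163.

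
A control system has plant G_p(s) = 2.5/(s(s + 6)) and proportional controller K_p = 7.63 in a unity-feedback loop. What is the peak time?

Closed-loop characteristic equation: s² + 6s + 19.07 = 0, so ω_n = 4.367 rad/s and ζ = 6/(2·4.367) = 0.6869.
Damped frequency ω_d = ω_n√(1−ζ²) = 3.174 rad/s, so peak time T_p = π/ω_d = 0.99 s.

T_p = 0.99 s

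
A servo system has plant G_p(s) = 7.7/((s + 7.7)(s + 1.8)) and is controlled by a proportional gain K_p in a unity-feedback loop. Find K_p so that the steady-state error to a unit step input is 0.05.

The loop is type 0, so e_ss(step) = 1/(1 + K_pos) with K_pos = K_p·G_p(0).
G_p(0) = 0.5556. Require 1/(1 + K_p·0.5556) = 0.05, so 1 + 0.5556·K_p = 20.
K_p = (20 − 1)/0.5556 = 34.2.

K_p = 34.2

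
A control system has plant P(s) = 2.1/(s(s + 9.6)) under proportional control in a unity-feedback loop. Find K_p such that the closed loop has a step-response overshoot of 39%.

K_p = 133

From %OS = 100·exp(−πζ/√(1−ζ²)) = 39%, ζ = −ln(0.39)/√(π²+ln²(0.39)) = 0.2871.
Characteristic equation s² + 9.6s + 2.1K_p = 0 gives ζ = 9.6/(2√(2.1K_p)).
Setting ζ = 0.2871: √(2.1K_p) = 9.6/(2·0.2871) = 16.72, so K_p = 279.5/2.1 = 133.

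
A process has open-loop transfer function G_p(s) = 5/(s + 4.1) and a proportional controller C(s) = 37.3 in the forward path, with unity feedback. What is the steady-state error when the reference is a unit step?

0.0215

The loop is type 0. Static position error constant K_pos = C(0)·G_p(0) = 37.3·1.22 = 45.49.
Steady-state error to a unit step: e_ss = 1/(1+K_pos) = 1/46.49 = 0.0215.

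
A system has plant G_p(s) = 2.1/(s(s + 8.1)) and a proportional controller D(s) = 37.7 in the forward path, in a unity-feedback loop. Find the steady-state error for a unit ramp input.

0.102

The loop has one pole at the origin (type 1). Velocity error constant K_v = lim_{s→0} s·D(s)G_p(s) = 37.7·2.1/8.1 = 9.774.
Steady-state error to a unit ramp: e_ss = 1/K_v = 0.102.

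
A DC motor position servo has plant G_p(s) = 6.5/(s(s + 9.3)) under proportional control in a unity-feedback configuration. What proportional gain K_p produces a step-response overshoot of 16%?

K_p = 13.1

From %OS = 100·exp(−πζ/√(1−ζ²)) = 16%, ζ = −ln(0.16)/√(π²+ln²(0.16)) = 0.5039.
Characteristic equation s² + 9.3s + 6.5K_p = 0 gives ζ = 9.3/(2√(6.5K_p)).
Setting ζ = 0.5039: √(6.5K_p) = 9.3/(2·0.5039) = 9.229, so K_p = 85.17/6.5 = 13.1.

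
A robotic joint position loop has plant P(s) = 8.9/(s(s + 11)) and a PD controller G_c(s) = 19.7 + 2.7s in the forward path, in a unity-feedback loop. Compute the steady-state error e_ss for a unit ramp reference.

The loop has one pole at the origin (type 1). Velocity error constant K_v = lim_{s→0} s·G_c(s)P(s) = 19.7·8.9/11 = 15.94.
Steady-state error to a unit ramp: e_ss = 1/K_v = 0.0627.

0.0627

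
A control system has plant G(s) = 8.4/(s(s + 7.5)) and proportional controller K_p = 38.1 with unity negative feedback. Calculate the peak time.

T_p = 0.18 s

Closed-loop characteristic equation: s² + 7.5s + 320 = 0, so ω_n = 17.89 rad/s and ζ = 7.5/(2·17.89) = 0.2096.
Damped frequency ω_d = ω_n√(1−ζ²) = 17.49 rad/s, so peak time T_p = π/ω_d = 0.18 s.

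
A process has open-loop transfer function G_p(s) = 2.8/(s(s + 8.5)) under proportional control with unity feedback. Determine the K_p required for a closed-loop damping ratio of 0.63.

K_p = 16.3

Closed-loop characteristic equation: s² + 8.5s + K_p·2.8 = 0.
So ω_n = √(2.8K_p) and 2ζω_n = 8.5, giving ζ = 8.5/(2√(2.8K_p)).
Setting ζ = 0.63: √(2.8K_p) = 8.5/(2·0.63) = 6.746, so K_p = 45.51/2.8 = 16.3.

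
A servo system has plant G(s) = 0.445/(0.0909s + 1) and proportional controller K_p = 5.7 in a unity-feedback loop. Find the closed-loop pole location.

Closed loop: T(s) = K_p·G/(1+K_p·G) = 2.537/(0.0909s + 1 + 2.537), with pole at s = −(1 + 2.537)/0.0909 = −38.91.

s = -38.91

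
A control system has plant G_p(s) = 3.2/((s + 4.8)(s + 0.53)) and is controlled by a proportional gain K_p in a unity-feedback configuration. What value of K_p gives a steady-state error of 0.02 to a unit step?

For a type-0 loop with proportional control, e_ss = 1/(1 + K_p·G_p(0)).
G_p(0) = 1.258. Require 1/(1 + K_p·1.258) = 0.02, so 1 + 1.258·K_p = 50.
K_p = (50 − 1)/1.258 = 39.

K_p = 39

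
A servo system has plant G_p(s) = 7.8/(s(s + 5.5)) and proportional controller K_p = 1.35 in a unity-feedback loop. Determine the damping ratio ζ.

The closed-loop denominator is s(s+5.5) + 1.35·7.8 = s² + 5.5s + 10.53.
So ω_n² = 10.53 ⇒ ω_n = 3.245 rad/s, and ζ = 5.5/(2ω_n) = 0.847.

ζ = 0.847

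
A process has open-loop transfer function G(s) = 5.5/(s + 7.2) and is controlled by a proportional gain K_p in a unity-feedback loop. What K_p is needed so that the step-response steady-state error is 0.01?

K_p = 130

Steady-state error for a unit step on this type-0 loop is 1/(1 + K_p·G(0)).
G(0) = 0.7639. Require 1/(1 + K_p·0.7639) = 0.01, so 1 + 0.7639·K_p = 100.
K_p = (100 − 1)/0.7639 = 130.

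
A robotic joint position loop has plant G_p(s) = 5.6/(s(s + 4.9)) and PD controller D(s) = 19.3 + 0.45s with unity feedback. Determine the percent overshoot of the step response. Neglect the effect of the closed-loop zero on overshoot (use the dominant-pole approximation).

30.1%

Forward path: (19.3 + 0.45s)·5.6/(s(s+4.9)). The closed-loop characteristic equation is s² + (4.9 + 5.6·0.45)s + 5.6·19.3 = 0.
That is s² + 7.42s + 108.1 = 0, so ω_n = 10.4 rad/s and ζ = 7.42/(2·10.4) = 0.3569.
%OS = 100·exp(−πζ/√(1−ζ²)) = 30.1%.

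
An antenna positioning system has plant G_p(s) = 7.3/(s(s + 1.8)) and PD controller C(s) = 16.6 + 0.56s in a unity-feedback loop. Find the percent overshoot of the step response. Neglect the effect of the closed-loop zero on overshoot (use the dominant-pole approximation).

41.8%

Forward path: (16.6 + 0.56s)·7.3/(s(s+1.8)). The closed-loop characteristic equation is s² + (1.8 + 7.3·0.56)s + 7.3·16.6 = 0.
That is s² + 5.888s + 121.2 = 0, so ω_n = 11.01 rad/s and ζ = 5.888/(2·11.01) = 0.2674.
%OS = 100·exp(−πζ/√(1−ζ²)) = 41.8%.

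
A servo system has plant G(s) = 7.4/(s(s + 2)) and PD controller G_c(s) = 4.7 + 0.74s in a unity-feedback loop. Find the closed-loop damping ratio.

Forward path: (4.7 + 0.74s)·7.4/(s(s+2)). The closed-loop characteristic equation is s² + (2 + 7.4·0.74)s + 7.4·4.7 = 0.
That is s² + 7.476s + 34.78 = 0, so ω_n = 5.897 rad/s and ζ = 7.476/(2·5.897) = 0.6338.

ζ = 0.634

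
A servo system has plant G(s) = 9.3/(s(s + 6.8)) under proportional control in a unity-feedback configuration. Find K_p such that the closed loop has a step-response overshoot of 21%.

From %OS = 100·exp(−πζ/√(1−ζ²)) = 21%, ζ = −ln(0.21)/√(π²+ln²(0.21)) = 0.4449.
Characteristic equation s² + 6.8s + 9.3K_p = 0 gives ζ = 6.8/(2√(9.3K_p)).
Setting ζ = 0.4449: √(9.3K_p) = 6.8/(2·0.4449) = 7.642, so K_p = 58.4/9.3 = 6.28.

K_p = 6.28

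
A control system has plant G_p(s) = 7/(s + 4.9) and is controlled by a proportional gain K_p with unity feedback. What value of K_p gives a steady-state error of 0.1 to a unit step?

K_p = 6.3

For a type-0 loop with proportional control, e_ss = 1/(1 + K_p·G_p(0)).
G_p(0) = 1.429. Require 1/(1 + K_p·1.429) = 0.1, so 1 + 1.429·K_p = 10.
K_p = (10 − 1)/1.429 = 6.3.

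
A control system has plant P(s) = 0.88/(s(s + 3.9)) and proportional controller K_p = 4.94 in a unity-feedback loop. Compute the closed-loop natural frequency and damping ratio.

ω_n = 2.08 rad/s, ζ = 0.935

With unity feedback the closed-loop characteristic equation is s² + 3.9s + 4.94·0.88 = s² + 3.9s + 4.347 = 0.
So ω_n² = 4.347 ⇒ ω_n = 2.085 rad/s, and ζ = 3.9/(2ω_n) = 0.935.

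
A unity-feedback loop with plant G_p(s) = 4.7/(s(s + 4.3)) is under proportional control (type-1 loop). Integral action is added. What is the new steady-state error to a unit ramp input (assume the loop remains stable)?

The integrator raises the loop to type 2, so K_v → ∞ and e_ss to a ramp is zero.

0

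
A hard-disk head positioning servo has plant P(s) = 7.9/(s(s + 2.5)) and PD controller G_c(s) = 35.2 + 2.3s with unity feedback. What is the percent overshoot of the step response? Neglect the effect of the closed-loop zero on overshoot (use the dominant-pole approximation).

8.37%

Forward path: (35.2 + 2.3s)·7.9/(s(s+2.5)). The closed-loop characteristic equation is s² + (2.5 + 7.9·2.3)s + 7.9·35.2 = 0.
That is s² + 20.67s + 278.1 = 0, so ω_n = 16.68 rad/s and ζ = 20.67/(2·16.68) = 0.6198.
%OS = 100·exp(−πζ/√(1−ζ²)) = 8.37%.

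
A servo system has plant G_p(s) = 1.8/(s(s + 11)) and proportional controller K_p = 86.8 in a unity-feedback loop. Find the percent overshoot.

21.5%

The closed-loop denominator s² + 11s + 156.2 gives ω_n = √156.2 = 12.5 and ζ = 11/(2ω_n) = 0.44.
%OS = 100·exp(−πζ/√(1−ζ²)) = 100·exp(−π·0.44/√0.8064) = 21.5%.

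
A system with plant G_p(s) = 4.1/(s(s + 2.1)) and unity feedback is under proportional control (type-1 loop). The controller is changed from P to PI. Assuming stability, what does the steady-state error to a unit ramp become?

The integrator raises the loop to type 2, so K_v → ∞ and e_ss to a ramp is zero.

0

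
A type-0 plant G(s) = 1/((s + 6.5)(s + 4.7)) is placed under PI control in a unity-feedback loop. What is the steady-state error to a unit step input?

The PI controller's integrator makes the forward path type 1, so e_ss to a step is zero.

0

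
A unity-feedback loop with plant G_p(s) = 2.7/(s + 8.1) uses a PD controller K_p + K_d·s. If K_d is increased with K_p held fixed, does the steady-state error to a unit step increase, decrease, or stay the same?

K_d affects only the transient (the s-coefficient); the DC loop gain, and hence e_ss, depends only on K_p.

unchanged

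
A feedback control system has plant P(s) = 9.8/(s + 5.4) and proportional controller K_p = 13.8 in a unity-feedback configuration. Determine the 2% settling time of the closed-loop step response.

T_s ≈ 0.0284 s

Closed-loop transfer function: T(s) = K_p·P(s)/(1 + K_p·P(s)) = 135.2/(s + 5.4 + 135.2) = 135.2/(s + 140.6).
Time constant τ = 1/140.6 = 0.00711 s, so the 2% settling time is about 4τ = 0.0284 s.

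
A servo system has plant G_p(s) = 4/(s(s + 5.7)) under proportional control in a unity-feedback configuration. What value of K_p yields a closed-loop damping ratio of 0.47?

K_p = 9.19

Closed-loop characteristic equation: s² + 5.7s + K_p·4 = 0.
So ω_n = √(4K_p) and 2ζω_n = 5.7, giving ζ = 5.7/(2√(4K_p)).
Setting ζ = 0.47: √(4K_p) = 5.7/(2·0.47) = 6.064, so K_p = 36.77/4 = 9.19.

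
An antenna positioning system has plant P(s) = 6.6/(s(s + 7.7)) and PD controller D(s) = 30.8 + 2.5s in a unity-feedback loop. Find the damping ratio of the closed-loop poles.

ζ = 0.849

Forward path: (30.8 + 2.5s)·6.6/(s(s+7.7)). The closed-loop characteristic equation is s² + (7.7 + 6.6·2.5)s + 6.6·30.8 = 0.
That is s² + 24.2s + 203.3 = 0, so ω_n = 14.26 rad/s and ζ = 24.2/(2·14.26) = 0.8487.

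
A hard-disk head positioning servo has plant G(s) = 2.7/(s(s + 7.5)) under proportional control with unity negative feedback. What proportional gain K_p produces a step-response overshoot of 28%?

K_p = 36.9

From %OS = 100·exp(−πζ/√(1−ζ²)) = 28%, ζ = −ln(0.28)/√(π²+ln²(0.28)) = 0.3755.
Characteristic equation s² + 7.5s + 2.7K_p = 0 gives ζ = 7.5/(2√(2.7K_p)).
Setting ζ = 0.3755: √(2.7K_p) = 7.5/(2·0.3755) = 9.986, so K_p = 99.71/2.7 = 36.9.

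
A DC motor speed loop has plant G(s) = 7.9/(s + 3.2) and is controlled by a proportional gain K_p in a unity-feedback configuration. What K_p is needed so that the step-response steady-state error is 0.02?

Steady-state error for a unit step on this type-0 loop is 1/(1 + K_p·G(0)).
G(0) = 2.469. Require 1/(1 + K_p·2.469) = 0.02, so 1 + 2.469·K_p = 50.
K_p = (50 − 1)/2.469 = 19.8.

K_p = 19.8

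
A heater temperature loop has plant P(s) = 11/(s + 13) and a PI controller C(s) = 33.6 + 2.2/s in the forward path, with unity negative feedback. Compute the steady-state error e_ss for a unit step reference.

0

The open loop C(s)P(s) has a pole at the origin (type 1), so the static position error constant is infinite and e_ss = 1/(1+∞) = 0.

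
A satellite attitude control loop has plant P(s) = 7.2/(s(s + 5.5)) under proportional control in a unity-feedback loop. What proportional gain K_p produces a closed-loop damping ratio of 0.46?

K_p = 4.96

Closed-loop characteristic equation: s² + 5.5s + K_p·7.2 = 0.
So ω_n = √(7.2K_p) and 2ζω_n = 5.5, giving ζ = 5.5/(2√(7.2K_p)).
Setting ζ = 0.46: √(7.2K_p) = 5.5/(2·0.46) = 5.978, so K_p = 35.74/7.2 = 4.96.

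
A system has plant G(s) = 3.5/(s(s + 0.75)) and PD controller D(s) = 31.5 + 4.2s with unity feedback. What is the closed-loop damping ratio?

ζ = 0.736

Forward path: (31.5 + 4.2s)·3.5/(s(s+0.75)). The closed-loop characteristic equation is s² + (0.75 + 3.5·4.2)s + 3.5·31.5 = 0.
That is s² + 15.45s + 110.2 = 0, so ω_n = 10.5 rad/s and ζ = 15.45/(2·10.5) = 0.7357.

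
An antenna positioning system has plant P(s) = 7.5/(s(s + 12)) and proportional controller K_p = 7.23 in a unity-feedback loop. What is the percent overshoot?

The closed-loop denominator s² + 12s + 54.23 gives ω_n = √54.23 = 7.364 and ζ = 12/(2ω_n) = 0.8148.
%OS = 100·exp(−πζ/√(1−ζ²)) = 100·exp(−π·0.8148/√0.3361) = 1.21%.

1.21%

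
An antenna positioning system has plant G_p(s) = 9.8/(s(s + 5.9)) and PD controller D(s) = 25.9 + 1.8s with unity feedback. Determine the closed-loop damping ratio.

ζ = 0.739

Forward path: (25.9 + 1.8s)·9.8/(s(s+5.9)). The closed-loop characteristic equation is s² + (5.9 + 9.8·1.8)s + 9.8·25.9 = 0.
That is s² + 23.54s + 253.8 = 0, so ω_n = 15.93 rad/s and ζ = 23.54/(2·15.93) = 0.7388.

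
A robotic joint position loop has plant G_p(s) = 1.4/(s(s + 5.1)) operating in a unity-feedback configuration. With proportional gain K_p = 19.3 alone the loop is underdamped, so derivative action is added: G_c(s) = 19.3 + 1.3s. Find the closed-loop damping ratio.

ζ = 0.666

Forward path: (19.3 + 1.3s)·1.4/(s(s+5.1)). The closed-loop characteristic equation is s² + (5.1 + 1.4·1.3)s + 1.4·19.3 = 0.
That is s² + 6.92s + 27.02 = 0, so ω_n = 5.198 rad/s and ζ = 6.92/(2·5.198) = 0.6656.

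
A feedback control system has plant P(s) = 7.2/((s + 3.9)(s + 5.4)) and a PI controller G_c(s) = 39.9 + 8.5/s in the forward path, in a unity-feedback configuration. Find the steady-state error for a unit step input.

The open loop G_c(s)P(s) has a pole at the origin (type 1), so the static position error constant is infinite and e_ss = 1/(1+∞) = 0.

0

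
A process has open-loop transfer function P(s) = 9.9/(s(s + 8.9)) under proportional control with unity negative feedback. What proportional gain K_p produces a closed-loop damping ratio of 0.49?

Closed-loop characteristic equation: s² + 8.9s + K_p·9.9 = 0.
So ω_n = √(9.9K_p) and 2ζω_n = 8.9, giving ζ = 8.9/(2√(9.9K_p)).
Setting ζ = 0.49: √(9.9K_p) = 8.9/(2·0.49) = 9.082, so K_p = 82.48/9.9 = 8.33.

K_p = 8.33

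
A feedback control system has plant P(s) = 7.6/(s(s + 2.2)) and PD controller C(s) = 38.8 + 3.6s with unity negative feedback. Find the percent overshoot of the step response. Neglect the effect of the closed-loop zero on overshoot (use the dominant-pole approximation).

Forward path: (38.8 + 3.6s)·7.6/(s(s+2.2)). The closed-loop characteristic equation is s² + (2.2 + 7.6·3.6)s + 7.6·38.8 = 0.
That is s² + 29.56s + 294.9 = 0, so ω_n = 17.17 rad/s and ζ = 29.56/(2·17.17) = 0.8607.
%OS = 100·exp(−πζ/√(1−ζ²)) = 0.494%.

0.494%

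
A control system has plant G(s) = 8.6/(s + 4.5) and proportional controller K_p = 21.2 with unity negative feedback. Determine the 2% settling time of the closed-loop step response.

T_s ≈ 0.0214 s

Closed-loop transfer function: T(s) = K_p·G(s)/(1 + K_p·G(s)) = 182.3/(s + 4.5 + 182.3) = 182.3/(s + 186.8).
Time constant τ = 1/186.8 = 0.005353 s, so the 2% settling time is about 4τ = 0.0214 s.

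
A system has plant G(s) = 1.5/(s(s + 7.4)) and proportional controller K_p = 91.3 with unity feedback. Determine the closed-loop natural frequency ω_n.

ω_n = 11.7 rad/s

1 + K_p·G(s) = 0 gives s² + 7.4s + 136.9 = 0.
Matching s² + 2ζω_n s + ω_n²: ω_n = √136.9 = 11.7 rad/s and 2ζω_n = 7.4, so ζ = 7.4/(2·11.7) = 0.316.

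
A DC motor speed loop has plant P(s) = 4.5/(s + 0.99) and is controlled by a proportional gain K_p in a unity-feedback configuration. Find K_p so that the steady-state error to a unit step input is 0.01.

K_p = 21.8

For a type-0 loop with proportional control, e_ss = 1/(1 + K_p·P(0)).
P(0) = 4.545. Require 1/(1 + K_p·4.545) = 0.01, so 1 + 4.545·K_p = 100.
K_p = (100 − 1)/4.545 = 21.8.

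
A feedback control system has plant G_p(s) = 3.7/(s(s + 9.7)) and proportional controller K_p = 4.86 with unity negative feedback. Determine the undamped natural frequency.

With unity feedback the closed-loop characteristic equation is s² + 9.7s + 4.86·3.7 = s² + 9.7s + 17.98 = 0.
Matching s² + 2ζω_n s + ω_n²: ω_n = √17.98 = 4.241 rad/s and 2ζω_n = 9.7, so ζ = 9.7/(2·4.241) = 1.14.

ω_n = 4.24 rad/s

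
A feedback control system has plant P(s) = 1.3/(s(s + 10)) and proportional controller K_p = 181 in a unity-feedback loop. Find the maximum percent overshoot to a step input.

From 1 + K_pP(s) = 0: s² + 10s + 235.3 = 0 ⇒ ω_n = 15.34, ζ = 0.326.
%OS = 100·exp(−πζ/√(1−ζ²)) = 100·exp(−π·0.326/√0.8938) = 33.9%.

33.9%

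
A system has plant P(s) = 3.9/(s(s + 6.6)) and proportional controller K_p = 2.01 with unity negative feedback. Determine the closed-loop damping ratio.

ζ = 1.18

1 + K_p·P(s) = 0 gives s² + 6.6s + 7.839 = 0.
So ω_n² = 7.839 ⇒ ω_n = 2.8 rad/s, and ζ = 6.6/(2ω_n) = 1.18.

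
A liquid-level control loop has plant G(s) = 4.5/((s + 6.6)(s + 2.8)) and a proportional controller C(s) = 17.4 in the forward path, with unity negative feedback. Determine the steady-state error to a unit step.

The loop is type 0. Static position error constant K_pos = C(0)·G(0) = 17.4·0.2435 = 4.237.
Steady-state error to a unit step: e_ss = 1/(1+K_pos) = 1/5.237 = 0.191.

0.191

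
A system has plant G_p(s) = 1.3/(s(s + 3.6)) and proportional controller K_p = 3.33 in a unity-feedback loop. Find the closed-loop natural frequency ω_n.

With unity feedback the closed-loop characteristic equation is s² + 3.6s + 3.33·1.3 = s² + 3.6s + 4.329 = 0.
Matching s² + 2ζω_n s + ω_n²: ω_n = √4.329 = 2.081 rad/s and 2ζω_n = 3.6, so ζ = 3.6/(2·2.081) = 0.865.

ω_n = 2.08 rad/s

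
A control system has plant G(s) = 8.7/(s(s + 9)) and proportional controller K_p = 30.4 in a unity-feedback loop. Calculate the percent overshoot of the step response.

From 1 + K_pG(s) = 0: s² + 9s + 264.5 = 0 ⇒ ω_n = 16.26, ζ = 0.2767.
%OS = 100·exp(−πζ/√(1−ζ²)) = 100·exp(−π·0.2767/√0.9234) = 40.5%.

40.5%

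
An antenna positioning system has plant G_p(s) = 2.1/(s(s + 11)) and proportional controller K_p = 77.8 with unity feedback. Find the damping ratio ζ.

ζ = 0.43

With unity feedback the closed-loop characteristic equation is s² + 11s + 77.8·2.1 = s² + 11s + 163.4 = 0.
So ω_n² = 163.4 ⇒ ω_n = 12.78 rad/s, and ζ = 11/(2ω_n) = 0.43.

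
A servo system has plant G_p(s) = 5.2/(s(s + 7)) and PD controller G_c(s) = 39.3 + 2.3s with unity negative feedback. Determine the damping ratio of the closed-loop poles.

ζ = 0.663

Forward path: (39.3 + 2.3s)·5.2/(s(s+7)). The closed-loop characteristic equation is s² + (7 + 5.2·2.3)s + 5.2·39.3 = 0.
That is s² + 18.96s + 204.4 = 0, so ω_n = 14.3 rad/s and ζ = 18.96/(2·14.3) = 0.6631.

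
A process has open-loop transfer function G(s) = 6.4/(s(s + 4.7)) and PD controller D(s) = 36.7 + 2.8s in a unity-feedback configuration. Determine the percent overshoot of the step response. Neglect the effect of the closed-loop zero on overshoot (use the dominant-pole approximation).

3.22%

Forward path: (36.7 + 2.8s)·6.4/(s(s+4.7)). The closed-loop characteristic equation is s² + (4.7 + 6.4·2.8)s + 6.4·36.7 = 0.
That is s² + 22.62s + 234.9 = 0, so ω_n = 15.33 rad/s and ζ = 22.62/(2·15.33) = 0.738.
%OS = 100·exp(−πζ/√(1−ζ²)) = 3.22%.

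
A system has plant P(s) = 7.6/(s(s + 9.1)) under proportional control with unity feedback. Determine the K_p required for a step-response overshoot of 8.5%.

From %OS = 100·exp(−πζ/√(1−ζ²)) = 8.5%, ζ = −ln(0.085)/√(π²+ln²(0.085)) = 0.6173.
Characteristic equation s² + 9.1s + 7.6K_p = 0 gives ζ = 9.1/(2√(7.6K_p)).
Setting ζ = 0.6173: √(7.6K_p) = 9.1/(2·0.6173) = 7.371, so K_p = 54.33/7.6 = 7.15.

K_p = 7.15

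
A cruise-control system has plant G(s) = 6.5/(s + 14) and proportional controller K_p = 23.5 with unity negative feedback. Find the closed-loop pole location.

Closed-loop transfer function: T(s) = K_p·G(s)/(1 + K_p·G(s)) = 152.8/(s + 14 + 152.8) = 152.8/(s + 166.8).
The closed-loop pole is at s = −166.8.

s = -166.8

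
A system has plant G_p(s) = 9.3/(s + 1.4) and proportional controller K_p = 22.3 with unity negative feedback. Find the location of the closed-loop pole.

s = -208.8

Closed-loop transfer function: T(s) = K_p·G_p(s)/(1 + K_p·G_p(s)) = 207.4/(s + 1.4 + 207.4) = 207.4/(s + 208.8).
The closed-loop pole is at s = −208.8.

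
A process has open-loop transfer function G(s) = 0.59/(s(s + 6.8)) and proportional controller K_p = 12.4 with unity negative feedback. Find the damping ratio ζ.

ζ = 1.26

With unity feedback the closed-loop characteristic equation is s² + 6.8s + 12.4·0.59 = s² + 6.8s + 7.316 = 0.
Matching s² + 2ζω_n s + ω_n²: ω_n = √7.316 = 2.705 rad/s and 2ζω_n = 6.8, so ζ = 6.8/(2·2.705) = 1.26.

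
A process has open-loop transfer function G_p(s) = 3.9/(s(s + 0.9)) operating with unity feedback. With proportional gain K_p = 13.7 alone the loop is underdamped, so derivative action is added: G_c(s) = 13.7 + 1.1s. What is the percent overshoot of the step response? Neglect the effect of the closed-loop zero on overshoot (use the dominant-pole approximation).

Forward path: (13.7 + 1.1s)·3.9/(s(s+0.9)). The closed-loop characteristic equation is s² + (0.9 + 3.9·1.1)s + 3.9·13.7 = 0.
That is s² + 5.19s + 53.43 = 0, so ω_n = 7.31 rad/s and ζ = 5.19/(2·7.31) = 0.355.
%OS = 100·exp(−πζ/√(1−ζ²)) = 30.3%.

30.3%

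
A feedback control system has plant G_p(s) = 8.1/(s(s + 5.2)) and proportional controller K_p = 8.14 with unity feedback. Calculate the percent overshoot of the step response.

Closed-loop characteristic equation: s² + 5.2s + 65.93 = 0, so ω_n = 8.12 rad/s and ζ = 5.2/(2·8.12) = 0.3202.
%OS = 100·exp(−πζ/√(1−ζ²)) = 100·exp(−π·0.3202/√0.8975) = 34.6%.

34.6%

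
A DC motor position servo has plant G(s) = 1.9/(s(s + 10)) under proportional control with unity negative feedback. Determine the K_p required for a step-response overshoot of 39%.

K_p = 160

From %OS = 100·exp(−πζ/√(1−ζ²)) = 39%, ζ = −ln(0.39)/√(π²+ln²(0.39)) = 0.2871.
Characteristic equation s² + 10s + 1.9K_p = 0 gives ζ = 10/(2√(1.9K_p)).
Setting ζ = 0.2871: √(1.9K_p) = 10/(2·0.2871) = 17.42, so K_p = 303.3/1.9 = 160.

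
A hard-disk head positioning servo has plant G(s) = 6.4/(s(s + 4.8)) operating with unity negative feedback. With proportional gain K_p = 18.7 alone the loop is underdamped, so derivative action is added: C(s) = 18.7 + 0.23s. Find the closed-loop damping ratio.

ζ = 0.287

Forward path: (18.7 + 0.23s)·6.4/(s(s+4.8)). The closed-loop characteristic equation is s² + (4.8 + 6.4·0.23)s + 6.4·18.7 = 0.
That is s² + 6.272s + 119.7 = 0, so ω_n = 10.94 rad/s and ζ = 6.272/(2·10.94) = 0.2867.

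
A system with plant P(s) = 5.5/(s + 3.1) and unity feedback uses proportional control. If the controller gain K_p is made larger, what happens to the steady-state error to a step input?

e_ss = 1/(1 + K_p·P(0)); a larger K_p raises the denominator, so e_ss decreases.

decrease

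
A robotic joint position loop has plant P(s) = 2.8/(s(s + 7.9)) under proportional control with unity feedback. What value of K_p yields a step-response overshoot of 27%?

From %OS = 100·exp(−πζ/√(1−ζ²)) = 27%, ζ = −ln(0.27)/√(π²+ln²(0.27)) = 0.3847.
Characteristic equation s² + 7.9s + 2.8K_p = 0 gives ζ = 7.9/(2√(2.8K_p)).
Setting ζ = 0.3847: √(2.8K_p) = 7.9/(2·0.3847) = 10.27, so K_p = 105.4/2.8 = 37.7.

K_p = 37.7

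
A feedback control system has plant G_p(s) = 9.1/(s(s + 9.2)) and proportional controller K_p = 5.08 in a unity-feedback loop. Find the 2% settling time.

Closed-loop characteristic equation: s² + 9.2s + 46.23 = 0, so ω_n = 6.799 rad/s and ζ = 9.2/(2·6.799) = 0.6766.
2% settling time T_s ≈ 4/(ζω_n) = 4/4.6 = 0.87 s.

T_s ≈ 0.87 s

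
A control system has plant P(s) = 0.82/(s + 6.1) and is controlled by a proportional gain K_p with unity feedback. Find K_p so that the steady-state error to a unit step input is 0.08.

The loop is type 0, so e_ss(step) = 1/(1 + K_pos) with K_pos = K_p·P(0).
P(0) = 0.1344. Require 1/(1 + K_p·0.1344) = 0.08, so 1 + 0.1344·K_p = 12.5.
K_p = (12.5 − 1)/0.1344 = 85.5.

K_p = 85.5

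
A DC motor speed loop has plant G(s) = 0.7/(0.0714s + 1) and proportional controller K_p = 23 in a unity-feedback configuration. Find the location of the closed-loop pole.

s = -239.5

Closed loop: T(s) = K_p·G/(1+K_p·G) = 16.1/(0.0714s + 1 + 16.1), with pole at s = −(1 + 16.1)/0.0714 = −239.5.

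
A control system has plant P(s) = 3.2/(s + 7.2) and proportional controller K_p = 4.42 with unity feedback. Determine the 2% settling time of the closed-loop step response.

T_s ≈ 0.187 s

Closed-loop transfer function: T(s) = K_p·P(s)/(1 + K_p·P(s)) = 14.14/(s + 7.2 + 14.14) = 14.14/(s + 21.34).
Time constant τ = 1/21.34 = 0.04685 s, so the 2% settling time is about 4τ = 0.187 s.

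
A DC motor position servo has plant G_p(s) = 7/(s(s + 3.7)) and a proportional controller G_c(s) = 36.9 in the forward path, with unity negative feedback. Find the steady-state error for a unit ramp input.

0.0143

The loop has one pole at the origin (type 1). Velocity error constant K_v = lim_{s→0} s·G_c(s)G_p(s) = 36.9·7/3.7 = 69.81.
Steady-state error to a unit ramp: e_ss = 1/K_v = 0.0143.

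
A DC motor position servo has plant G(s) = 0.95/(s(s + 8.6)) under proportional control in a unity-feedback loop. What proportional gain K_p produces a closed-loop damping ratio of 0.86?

K_p = 26.3

Closed-loop characteristic equation: s² + 8.6s + K_p·0.95 = 0.
So ω_n = √(0.95K_p) and 2ζω_n = 8.6, giving ζ = 8.6/(2√(0.95K_p)).
Setting ζ = 0.86: √(0.95K_p) = 8.6/(2·0.86) = 5, so K_p = 25/0.95 = 26.3.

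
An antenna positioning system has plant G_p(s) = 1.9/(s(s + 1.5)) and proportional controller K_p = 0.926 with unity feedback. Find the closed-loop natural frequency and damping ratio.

ω_n = 1.33 rad/s, ζ = 0.565

1 + K_p·G_p(s) = 0 gives s² + 1.5s + 1.759 = 0.
Matching s² + 2ζω_n s + ω_n²: ω_n = √1.759 = 1.326 rad/s and 2ζω_n = 1.5, so ζ = 1.5/(2·1.326) = 0.565.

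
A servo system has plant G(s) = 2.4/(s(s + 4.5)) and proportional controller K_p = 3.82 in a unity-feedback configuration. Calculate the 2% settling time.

From 1 + K_pG(s) = 0: s² + 4.5s + 9.168 = 0 ⇒ ω_n = 3.028, ζ = 0.7431.
2% settling time T_s ≈ 4/(ζω_n) = 4/2.25 = 1.78 s.

T_s ≈ 1.78 s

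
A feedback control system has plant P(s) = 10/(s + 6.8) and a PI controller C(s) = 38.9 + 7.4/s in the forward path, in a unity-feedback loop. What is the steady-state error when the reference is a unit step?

The open loop C(s)P(s) has a pole at the origin (type 1), so the static position error constant is infinite and e_ss = 1/(1+∞) = 0.

0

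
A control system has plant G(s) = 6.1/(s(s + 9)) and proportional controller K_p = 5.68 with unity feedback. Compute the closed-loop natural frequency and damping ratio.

ω_n = 5.89 rad/s, ζ = 0.764

1 + K_p·G(s) = 0 gives s² + 9s + 34.65 = 0.
Matching s² + 2ζω_n s + ω_n²: ω_n = √34.65 = 5.886 rad/s and 2ζω_n = 9, so ζ = 9/(2·5.886) = 0.764.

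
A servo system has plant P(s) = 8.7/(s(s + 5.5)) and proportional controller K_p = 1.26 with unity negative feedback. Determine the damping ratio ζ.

ζ = 0.831

The closed-loop denominator is s(s+5.5) + 1.26·8.7 = s² + 5.5s + 10.96.
Matching s² + 2ζω_n s + ω_n²: ω_n = √10.96 = 3.311 rad/s and 2ζω_n = 5.5, so ζ = 5.5/(2·3.311) = 0.831.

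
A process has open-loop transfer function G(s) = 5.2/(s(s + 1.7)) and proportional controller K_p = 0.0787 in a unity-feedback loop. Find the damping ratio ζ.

ζ = 1.33

The closed-loop denominator is s(s+1.7) + 0.0787·5.2 = s² + 1.7s + 0.4092.
Matching s² + 2ζω_n s + ω_n²: ω_n = √0.4092 = 0.6397 rad/s and 2ζω_n = 1.7, so ζ = 1.7/(2·0.6397) = 1.33.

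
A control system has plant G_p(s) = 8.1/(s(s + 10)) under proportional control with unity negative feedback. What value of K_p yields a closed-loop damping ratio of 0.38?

K_p = 21.4

Closed-loop characteristic equation: s² + 10s + K_p·8.1 = 0.
So ω_n = √(8.1K_p) and 2ζω_n = 10, giving ζ = 10/(2√(8.1K_p)).
Setting ζ = 0.38: √(8.1K_p) = 10/(2·0.38) = 13.16, so K_p = 173.1/8.1 = 21.4.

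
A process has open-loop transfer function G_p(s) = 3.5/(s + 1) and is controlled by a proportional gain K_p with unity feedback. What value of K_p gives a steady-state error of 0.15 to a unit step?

The loop is type 0, so e_ss(step) = 1/(1 + K_pos) with K_pos = K_p·G_p(0).
G_p(0) = 3.5. Require 1/(1 + K_p·3.5) = 0.15, so 1 + 3.5·K_p = 6.667.
K_p = (6.667 − 1)/3.5 = 1.62.

K_p = 1.62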